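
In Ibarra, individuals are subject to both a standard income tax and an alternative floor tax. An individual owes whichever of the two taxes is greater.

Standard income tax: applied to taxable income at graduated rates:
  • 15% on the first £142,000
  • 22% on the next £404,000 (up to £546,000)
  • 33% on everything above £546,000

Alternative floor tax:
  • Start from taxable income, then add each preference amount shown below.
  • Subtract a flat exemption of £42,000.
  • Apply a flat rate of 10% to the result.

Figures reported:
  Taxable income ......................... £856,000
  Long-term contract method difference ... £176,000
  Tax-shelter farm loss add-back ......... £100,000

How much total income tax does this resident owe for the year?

£212,480

Alternative floor tax:
  Adjusted income: £856,000 + £176,000 + £100,000 = £1,132,000
  Less exemption £42,000 → base £1,090,000
  £1,090,000 × 10% = £109,000

Standard income tax:
  £142,000 × 15% = £21,300
  £404,000 × 22% = £88,880
  £310,000 × 33% = £102,300
  → £212,480

£212,480 > £109,000, so the standard income tax governs.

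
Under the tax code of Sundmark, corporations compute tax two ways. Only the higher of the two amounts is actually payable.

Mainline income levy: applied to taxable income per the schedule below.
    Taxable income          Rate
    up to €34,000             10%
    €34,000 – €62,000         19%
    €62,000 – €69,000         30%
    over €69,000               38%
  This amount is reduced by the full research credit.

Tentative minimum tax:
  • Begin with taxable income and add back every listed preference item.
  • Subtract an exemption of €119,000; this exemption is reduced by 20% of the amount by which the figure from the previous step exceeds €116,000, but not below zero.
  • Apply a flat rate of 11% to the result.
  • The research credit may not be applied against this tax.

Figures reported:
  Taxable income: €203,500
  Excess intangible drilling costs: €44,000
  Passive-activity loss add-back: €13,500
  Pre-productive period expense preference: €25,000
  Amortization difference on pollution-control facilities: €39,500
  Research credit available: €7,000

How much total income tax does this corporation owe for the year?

Mainline income levy:
  €34,000 × 10% = €3,400
  €28,000 × 19% = €5,320
  €7,000 × 30% = €2,100
  €134,500 × 38% = €51,110
  → €61,930
  Less research credit €7,000 → €54,930

Tentative minimum tax:
  Adjusted income: €203,500 + €44,000 + €13,500 + €25,000 + €39,500 = €325,500
  Exemption: €119,000 − 20% × (€325,500 − €116,000) = €119,000 − €41,900 = €77,100
  Base: €325,500 − €77,100 = €248,400
  €248,400 × 11% = €27,324

€54,930 > €27,324, so the mainline income levy governs.

€54,930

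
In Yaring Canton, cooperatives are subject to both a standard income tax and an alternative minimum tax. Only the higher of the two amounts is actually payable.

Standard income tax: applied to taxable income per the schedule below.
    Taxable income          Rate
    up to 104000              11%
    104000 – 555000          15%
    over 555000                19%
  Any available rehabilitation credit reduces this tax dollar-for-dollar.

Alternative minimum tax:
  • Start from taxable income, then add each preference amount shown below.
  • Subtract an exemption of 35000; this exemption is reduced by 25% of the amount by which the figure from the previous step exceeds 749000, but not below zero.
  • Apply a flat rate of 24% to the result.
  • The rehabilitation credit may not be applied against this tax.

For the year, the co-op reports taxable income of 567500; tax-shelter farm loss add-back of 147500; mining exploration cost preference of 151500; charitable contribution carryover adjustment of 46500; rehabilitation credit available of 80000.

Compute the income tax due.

Alternative minimum tax:
  Adjusted income: 567500 + 147500 + 151500 + 46500 = 913000
  Exemption: 25% × (913000 − 749000) = 41000 ≥ 35000, so the exemption is fully phased out
  Base: 913000 − 0 = 913000
  913000 × 24% = 219120

Standard income tax:
  104000 × 11% = 11440
  451000 × 15% = 67650
  12500 × 19% = 2375
  → 81465
  Less rehabilitation credit 80000 → 1465

219120 > 1465, so the alternative minimum tax is the binding amount.

219120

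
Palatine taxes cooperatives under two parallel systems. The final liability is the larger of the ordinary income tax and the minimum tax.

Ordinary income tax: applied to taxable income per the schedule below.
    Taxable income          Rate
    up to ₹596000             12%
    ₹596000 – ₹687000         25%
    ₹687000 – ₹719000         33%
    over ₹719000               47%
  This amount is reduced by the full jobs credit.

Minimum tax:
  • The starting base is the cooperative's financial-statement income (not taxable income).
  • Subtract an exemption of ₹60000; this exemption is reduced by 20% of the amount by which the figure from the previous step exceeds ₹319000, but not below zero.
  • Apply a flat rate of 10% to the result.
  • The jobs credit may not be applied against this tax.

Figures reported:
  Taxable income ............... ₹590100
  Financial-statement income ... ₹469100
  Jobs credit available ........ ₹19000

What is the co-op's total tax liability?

Minimum tax:
  Base (financial-statement income): ₹469100
  Exemption: ₹60000 − 20% × (₹469100 − ₹319000) = ₹60000 − ₹30020 = ₹29980
  Base: ₹469100 − ₹29980 = ₹439120
  ₹439120 × 10% = ₹43912

Ordinary income tax:
  ₹590100 × 12% = ₹70812
  Less jobs credit ₹19000 → ₹51812

₹51812 > ₹43912, so the ordinary income tax governs.

₹51812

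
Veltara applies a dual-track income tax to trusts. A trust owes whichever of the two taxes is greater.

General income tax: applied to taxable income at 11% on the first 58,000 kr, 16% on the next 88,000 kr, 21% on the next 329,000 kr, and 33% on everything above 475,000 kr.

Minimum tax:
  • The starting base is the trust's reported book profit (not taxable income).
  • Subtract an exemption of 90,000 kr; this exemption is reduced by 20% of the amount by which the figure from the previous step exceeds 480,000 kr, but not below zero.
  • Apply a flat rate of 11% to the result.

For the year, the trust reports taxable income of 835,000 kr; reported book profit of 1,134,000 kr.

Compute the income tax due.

Minimum tax:
  Base (reported book profit): 1,134,000 kr
  Exemption: 20% × (1,134,000 kr − 480,000 kr) = 130,800 kr ≥ 90,000 kr, so the exemption is fully phased out
  Base: 1,134,000 kr − 0 kr = 1,134,000 kr
  1,134,000 kr × 11% = 124,740 kr

General income tax:
  58,000 kr × 11% = 6,380 kr
  88,000 kr × 16% = 14,080 kr
  329,000 kr × 21% = 69,090 kr
  360,000 kr × 33% = 118,800 kr
  → 208,350 kr

208,350 kr > 124,740 kr, so the general income tax governs.

208,350 kr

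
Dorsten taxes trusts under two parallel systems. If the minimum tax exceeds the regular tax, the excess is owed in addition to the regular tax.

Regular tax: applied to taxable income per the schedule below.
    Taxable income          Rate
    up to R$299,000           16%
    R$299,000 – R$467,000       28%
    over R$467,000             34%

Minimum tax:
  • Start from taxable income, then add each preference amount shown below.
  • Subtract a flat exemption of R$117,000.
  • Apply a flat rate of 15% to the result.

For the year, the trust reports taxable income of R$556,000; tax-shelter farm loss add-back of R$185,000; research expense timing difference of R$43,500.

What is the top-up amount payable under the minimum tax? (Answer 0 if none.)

Minimum tax:
  Adjusted income: R$556,000 + R$185,000 + R$43,500 = R$784,500
  Less exemption R$117,000 → base R$667,500
  R$667,500 × 15% = R$100,125

Regular tax:
  R$299,000 × 16% = R$47,840
  R$168,000 × 28% = R$47,040
  R$89,000 × 34% = R$30,260
  → R$125,140

R$100,125 ≤ R$125,140, so no add-on is due.

R$0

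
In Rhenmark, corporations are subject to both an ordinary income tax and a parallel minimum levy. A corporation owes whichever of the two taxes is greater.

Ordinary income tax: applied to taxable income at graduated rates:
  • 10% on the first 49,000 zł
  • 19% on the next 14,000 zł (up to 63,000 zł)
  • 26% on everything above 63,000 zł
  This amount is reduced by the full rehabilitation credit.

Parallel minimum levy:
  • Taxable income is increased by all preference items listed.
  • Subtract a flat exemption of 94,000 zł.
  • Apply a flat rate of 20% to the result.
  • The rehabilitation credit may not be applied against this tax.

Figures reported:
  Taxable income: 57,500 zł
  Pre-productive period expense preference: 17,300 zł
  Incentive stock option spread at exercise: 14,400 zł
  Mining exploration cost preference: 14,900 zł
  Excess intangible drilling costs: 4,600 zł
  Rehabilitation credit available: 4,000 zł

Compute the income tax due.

2,940 zł

Ordinary income tax:
  49,000 zł × 10% = 4,900 zł
  8,500 zł × 19% = 1,615 zł
  → 6,515 zł
  Less rehabilitation credit 4,000 zł → 2,515 zł

Parallel minimum levy:
  Adjusted income: 57,500 zł + 17,300 zł + 14,400 zł + 14,900 zł + 4,600 zł = 108,700 zł
  Less exemption 94,000 zł → base 14,700 zł
  14,700 zł × 20% = 2,940 zł

2,940 zł > 2,515 zł, so the parallel minimum levy is the binding amount.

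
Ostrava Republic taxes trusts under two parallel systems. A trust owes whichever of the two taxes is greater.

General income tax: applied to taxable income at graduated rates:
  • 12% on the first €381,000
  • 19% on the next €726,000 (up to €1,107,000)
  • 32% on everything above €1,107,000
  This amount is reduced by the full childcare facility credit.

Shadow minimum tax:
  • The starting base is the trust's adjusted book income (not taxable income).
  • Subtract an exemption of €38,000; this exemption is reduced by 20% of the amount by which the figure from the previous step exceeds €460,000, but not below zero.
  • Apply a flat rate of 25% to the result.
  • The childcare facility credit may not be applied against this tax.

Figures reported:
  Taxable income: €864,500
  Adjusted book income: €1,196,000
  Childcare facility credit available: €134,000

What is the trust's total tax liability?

Shadow minimum tax:
  Base (adjusted book income): €1,196,000
  Exemption: 20% × (€1,196,000 − €460,000) = €147,200 ≥ €38,000, so the exemption is fully phased out
  Base: €1,196,000 − €0 = €1,196,000
  €1,196,000 × 25% = €299,000

General income tax:
  €381,000 × 12% = €45,720
  €483,500 × 19% = €91,865
  → €137,585
  Less childcare facility credit €134,000 → €3,585

€299,000 > €3,585, so the shadow minimum tax is the binding amount.

€299,000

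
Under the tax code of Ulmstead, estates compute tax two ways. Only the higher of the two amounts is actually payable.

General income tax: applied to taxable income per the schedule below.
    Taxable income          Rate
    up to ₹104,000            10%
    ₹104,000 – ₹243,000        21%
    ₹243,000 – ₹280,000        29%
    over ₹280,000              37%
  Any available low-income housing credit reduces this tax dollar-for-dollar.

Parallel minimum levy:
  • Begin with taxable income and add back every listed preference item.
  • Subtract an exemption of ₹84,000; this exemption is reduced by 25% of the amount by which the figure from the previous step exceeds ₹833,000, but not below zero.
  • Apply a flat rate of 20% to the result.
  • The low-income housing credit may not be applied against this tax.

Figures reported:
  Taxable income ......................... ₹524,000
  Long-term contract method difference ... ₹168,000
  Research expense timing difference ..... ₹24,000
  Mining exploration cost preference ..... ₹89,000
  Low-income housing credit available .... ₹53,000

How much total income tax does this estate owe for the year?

₹144,200

General income tax:
  ₹104,000 × 10% = ₹10,400
  ₹139,000 × 21% = ₹29,190
  ₹37,000 × 29% = ₹10,730
  ₹244,000 × 37% = ₹90,280
  → ₹140,600
  Less low-income housing credit ₹53,000 → ₹87,600

Parallel minimum levy:
  Adjusted income: ₹524,000 + ₹168,000 + ₹24,000 + ₹89,000 = ₹805,000
  Exemption: ₹805,000 ≤ ₹833,000, so full ₹84,000 applies
  Base: ₹805,000 − ₹84,000 = ₹721,000
  ₹721,000 × 20% = ₹144,200

₹144,200 > ₹87,600, so the parallel minimum levy is the binding amount.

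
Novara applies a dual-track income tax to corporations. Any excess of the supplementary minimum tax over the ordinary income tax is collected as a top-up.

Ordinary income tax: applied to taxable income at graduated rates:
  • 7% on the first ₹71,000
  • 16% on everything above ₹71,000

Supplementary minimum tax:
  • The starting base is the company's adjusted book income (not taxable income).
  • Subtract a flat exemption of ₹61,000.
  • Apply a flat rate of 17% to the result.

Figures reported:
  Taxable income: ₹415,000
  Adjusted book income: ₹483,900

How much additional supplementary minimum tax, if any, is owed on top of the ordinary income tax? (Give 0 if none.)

₹11,883

Supplementary minimum tax:
  Base (adjusted book income): ₹483,900
  Less exemption ₹61,000 → base ₹422,900
  ₹422,900 × 17% = ₹71,893

Ordinary income tax:
  ₹71,000 × 7% = ₹4,970
  ₹344,000 × 16% = ₹55,040
  → ₹60,010

Excess of supplementary minimum tax over ordinary income tax: ₹71,893 − ₹60,010 = ₹11,883.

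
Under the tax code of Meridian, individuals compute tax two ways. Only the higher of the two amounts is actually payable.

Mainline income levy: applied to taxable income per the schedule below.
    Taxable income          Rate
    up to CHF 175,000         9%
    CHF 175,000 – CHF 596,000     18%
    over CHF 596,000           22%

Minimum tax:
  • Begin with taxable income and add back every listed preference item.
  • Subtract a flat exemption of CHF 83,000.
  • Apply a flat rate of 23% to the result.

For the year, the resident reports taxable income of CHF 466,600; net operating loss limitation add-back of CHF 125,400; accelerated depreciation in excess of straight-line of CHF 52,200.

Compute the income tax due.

CHF 129,076

Minimum tax:
  Adjusted income: CHF 466,600 + CHF 125,400 + CHF 52,200 = CHF 644,200
  Less exemption CHF 83,000 → base CHF 561,200
  CHF 561,200 × 23% = CHF 129,076

Mainline income levy:
  CHF 175,000 × 9% = CHF 15,750
  CHF 291,600 × 18% = CHF 52,488
  → CHF 68,238

CHF 129,076 > CHF 68,238, so the minimum tax is the binding amount.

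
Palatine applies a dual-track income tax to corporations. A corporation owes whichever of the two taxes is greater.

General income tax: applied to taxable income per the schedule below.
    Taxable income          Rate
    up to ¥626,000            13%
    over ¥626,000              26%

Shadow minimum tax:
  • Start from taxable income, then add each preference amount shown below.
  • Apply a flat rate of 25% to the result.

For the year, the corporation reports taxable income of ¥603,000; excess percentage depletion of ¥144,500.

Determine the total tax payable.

¥186,875

Shadow minimum tax:
  Adjusted income: ¥603,000 + ¥144,500 = ¥747,500
  ¥747,500 × 25% = ¥186,875

General income tax:
  ¥603,000 × 13% = ¥78,390

¥186,875 > ¥78,390, so the shadow minimum tax is the binding amount.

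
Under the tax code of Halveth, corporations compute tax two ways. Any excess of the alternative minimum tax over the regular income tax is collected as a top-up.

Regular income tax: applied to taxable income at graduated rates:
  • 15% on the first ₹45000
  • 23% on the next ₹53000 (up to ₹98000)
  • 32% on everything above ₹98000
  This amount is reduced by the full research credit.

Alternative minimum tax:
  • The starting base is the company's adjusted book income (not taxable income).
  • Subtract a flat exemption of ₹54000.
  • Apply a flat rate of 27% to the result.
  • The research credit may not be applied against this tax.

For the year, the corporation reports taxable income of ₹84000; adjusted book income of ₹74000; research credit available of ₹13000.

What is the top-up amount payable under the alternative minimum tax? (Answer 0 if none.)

₹2680

Regular income tax:
  ₹45000 × 15% = ₹6750
  ₹39000 × 23% = ₹8970
  → ₹15720
  Less research credit ₹13000 → ₹2720

Alternative minimum tax:
  Base (adjusted book income): ₹74000
  Less exemption ₹54000 → base ₹20000
  ₹20000 × 27% = ₹5400

Excess of alternative minimum tax over regular income tax: ₹5400 − ₹2720 = ₹2680.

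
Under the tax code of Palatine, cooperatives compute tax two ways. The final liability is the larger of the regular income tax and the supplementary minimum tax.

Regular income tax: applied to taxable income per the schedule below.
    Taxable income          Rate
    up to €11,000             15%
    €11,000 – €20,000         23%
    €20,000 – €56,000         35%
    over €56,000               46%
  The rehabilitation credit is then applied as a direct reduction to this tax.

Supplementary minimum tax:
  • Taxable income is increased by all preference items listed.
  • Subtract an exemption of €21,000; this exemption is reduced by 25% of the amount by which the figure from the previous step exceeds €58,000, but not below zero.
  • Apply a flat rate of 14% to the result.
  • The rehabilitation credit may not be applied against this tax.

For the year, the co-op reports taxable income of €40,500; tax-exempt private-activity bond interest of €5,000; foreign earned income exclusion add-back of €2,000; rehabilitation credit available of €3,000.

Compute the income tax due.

€7,895

Supplementary minimum tax:
  Adjusted income: €40,500 + €5,000 + €2,000 = €47,500
  Exemption: €47,500 ≤ €58,000, so full €21,000 applies
  Base: €47,500 − €21,000 = €26,500
  €26,500 × 14% = €3,710

Regular income tax:
  €11,000 × 15% = €1,650
  €9,000 × 23% = €2,070
  €20,500 × 35% = €7,175
  → €10,895
  Less rehabilitation credit €3,000 → €7,895

€7,895 > €3,710, so the regular income tax governs.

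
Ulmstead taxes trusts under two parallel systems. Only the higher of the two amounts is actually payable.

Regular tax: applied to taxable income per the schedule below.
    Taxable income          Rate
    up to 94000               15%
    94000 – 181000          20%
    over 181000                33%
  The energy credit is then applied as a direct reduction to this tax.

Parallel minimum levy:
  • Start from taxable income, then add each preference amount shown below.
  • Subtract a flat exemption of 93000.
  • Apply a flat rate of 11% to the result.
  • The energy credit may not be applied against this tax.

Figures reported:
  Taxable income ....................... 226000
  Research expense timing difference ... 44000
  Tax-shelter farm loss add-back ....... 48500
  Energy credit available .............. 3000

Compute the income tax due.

43350

Parallel minimum levy:
  Adjusted income: 226000 + 44000 + 48500 = 318500
  Less exemption 93000 → base 225500
  225500 × 11% = 24805

Regular tax:
  94000 × 15% = 14100
  87000 × 20% = 17400
  45000 × 33% = 14850
  → 46350
  Less energy credit 3000 → 43350

43350 > 24805, so the regular tax governs.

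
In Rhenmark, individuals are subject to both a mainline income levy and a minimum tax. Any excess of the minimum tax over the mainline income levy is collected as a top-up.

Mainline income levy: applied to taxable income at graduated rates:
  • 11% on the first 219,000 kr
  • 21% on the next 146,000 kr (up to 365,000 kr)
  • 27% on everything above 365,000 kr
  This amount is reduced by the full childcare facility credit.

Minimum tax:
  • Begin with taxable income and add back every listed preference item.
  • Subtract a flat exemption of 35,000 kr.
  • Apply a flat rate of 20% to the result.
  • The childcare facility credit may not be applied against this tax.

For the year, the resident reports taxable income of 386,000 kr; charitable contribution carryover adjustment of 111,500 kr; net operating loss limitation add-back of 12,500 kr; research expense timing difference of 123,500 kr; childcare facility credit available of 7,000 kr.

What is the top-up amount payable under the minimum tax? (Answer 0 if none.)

66,280 kr

Mainline income levy:
  219,000 kr × 11% = 24,090 kr
  146,000 kr × 21% = 30,660 kr
  21,000 kr × 27% = 5,670 kr
  → 60,420 kr
  Less childcare facility credit 7,000 kr → 53,420 kr

Minimum tax:
  Adjusted income: 386,000 kr + 111,500 kr + 12,500 kr + 123,500 kr = 633,500 kr
  Less exemption 35,000 kr → base 598,500 kr
  598,500 kr × 20% = 119,700 kr

Excess of minimum tax over mainline income levy: 119,700 kr − 53,420 kr = 66,280 kr.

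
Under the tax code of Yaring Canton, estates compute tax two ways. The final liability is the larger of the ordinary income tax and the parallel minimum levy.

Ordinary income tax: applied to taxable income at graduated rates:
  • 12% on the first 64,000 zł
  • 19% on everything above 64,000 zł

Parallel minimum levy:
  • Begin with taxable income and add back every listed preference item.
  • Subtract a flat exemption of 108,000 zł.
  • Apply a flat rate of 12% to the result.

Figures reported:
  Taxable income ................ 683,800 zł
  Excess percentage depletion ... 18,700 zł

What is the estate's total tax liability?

125,442 zł

Parallel minimum levy:
  Adjusted income: 683,800 zł + 18,700 zł = 702,500 zł
  Less exemption 108,000 zł → base 594,500 zł
  594,500 zł × 12% = 71,340 zł

Ordinary income tax:
  64,000 zł × 12% = 7,680 zł
  619,800 zł × 19% = 117,762 zł
  → 125,442 zł

125,442 zł > 71,340 zł, so the ordinary income tax governs.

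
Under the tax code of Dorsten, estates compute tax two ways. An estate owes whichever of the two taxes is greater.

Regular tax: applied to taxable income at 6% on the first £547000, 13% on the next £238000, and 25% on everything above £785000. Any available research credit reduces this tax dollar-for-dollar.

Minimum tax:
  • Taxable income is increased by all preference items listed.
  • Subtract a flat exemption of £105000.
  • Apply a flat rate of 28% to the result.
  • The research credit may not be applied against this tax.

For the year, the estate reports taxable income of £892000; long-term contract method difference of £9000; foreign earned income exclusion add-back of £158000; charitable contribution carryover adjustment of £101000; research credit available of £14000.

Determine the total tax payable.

£295400

Minimum tax:
  Adjusted income: £892000 + £9000 + £158000 + £101000 = £1160000
  Less exemption £105000 → base £1055000
  £1055000 × 28% = £295400

Regular tax:
  £547000 × 6% = £32820
  £238000 × 13% = £30940
  £107000 × 25% = £26750
  → £90510
  Less research credit £14000 → £76510

£295400 > £76510, so the minimum tax is the binding amount.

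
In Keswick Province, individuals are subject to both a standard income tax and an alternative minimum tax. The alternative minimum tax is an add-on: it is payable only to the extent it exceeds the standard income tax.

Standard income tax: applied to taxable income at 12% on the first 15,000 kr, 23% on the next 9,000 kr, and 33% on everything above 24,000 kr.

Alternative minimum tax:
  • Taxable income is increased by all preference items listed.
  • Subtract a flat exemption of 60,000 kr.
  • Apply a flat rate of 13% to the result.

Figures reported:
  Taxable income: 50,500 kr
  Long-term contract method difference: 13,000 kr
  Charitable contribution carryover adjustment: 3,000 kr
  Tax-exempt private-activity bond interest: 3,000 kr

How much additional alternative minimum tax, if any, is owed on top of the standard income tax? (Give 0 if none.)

0 kr

Alternative minimum tax:
  Adjusted income: 50,500 kr + 13,000 kr + 3,000 kr + 3,000 kr = 69,500 kr
  Less exemption 60,000 kr → base 9,500 kr
  9,500 kr × 13% = 1,235 kr

Standard income tax:
  15,000 kr × 12% = 1,800 kr
  9,000 kr × 23% = 2,070 kr
  26,500 kr × 33% = 8,745 kr
  → 12,615 kr

1,235 kr ≤ 12,615 kr, so no add-on is due.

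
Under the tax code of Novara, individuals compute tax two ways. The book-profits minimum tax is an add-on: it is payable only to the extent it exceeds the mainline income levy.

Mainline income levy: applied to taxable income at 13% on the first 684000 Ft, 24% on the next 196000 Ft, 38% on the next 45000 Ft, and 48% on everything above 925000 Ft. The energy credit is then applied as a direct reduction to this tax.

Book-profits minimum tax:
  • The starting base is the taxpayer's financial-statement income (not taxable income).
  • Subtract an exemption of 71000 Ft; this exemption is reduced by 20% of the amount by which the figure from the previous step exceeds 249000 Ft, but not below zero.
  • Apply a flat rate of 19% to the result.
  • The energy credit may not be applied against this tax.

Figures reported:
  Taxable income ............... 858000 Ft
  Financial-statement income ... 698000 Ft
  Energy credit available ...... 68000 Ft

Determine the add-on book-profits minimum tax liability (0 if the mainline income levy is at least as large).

69940 Ft

Mainline income levy:
  684000 Ft × 13% = 88920 Ft
  174000 Ft × 24% = 41760 Ft
  → 130680 Ft
  Less energy credit 68000 Ft → 62680 Ft

Book-profits minimum tax:
  Base (financial-statement income): 698000 Ft
  Exemption: 20% × (698000 Ft − 249000 Ft) = 89800 Ft ≥ 71000 Ft, so the exemption is fully phased out
  Base: 698000 Ft − 0 Ft = 698000 Ft
  698000 Ft × 19% = 132620 Ft

Excess of book-profits minimum tax over mainline income levy: 132620 Ft − 62680 Ft = 69940 Ft.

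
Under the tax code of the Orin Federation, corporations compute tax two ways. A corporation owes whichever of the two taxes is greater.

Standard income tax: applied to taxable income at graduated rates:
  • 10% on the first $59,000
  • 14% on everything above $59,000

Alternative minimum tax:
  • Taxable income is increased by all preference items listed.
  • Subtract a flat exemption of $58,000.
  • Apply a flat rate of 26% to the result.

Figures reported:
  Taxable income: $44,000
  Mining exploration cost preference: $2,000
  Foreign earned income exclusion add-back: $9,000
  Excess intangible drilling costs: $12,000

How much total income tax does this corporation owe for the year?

Standard income tax:
  $44,000 × 10% = $4,400

Alternative minimum tax:
  Adjusted income: $44,000 + $2,000 + $9,000 + $12,000 = $67,000
  Less exemption $58,000 → base $9,000
  $9,000 × 26% = $2,340

$4,400 > $2,340, so the standard income tax governs.

$4,400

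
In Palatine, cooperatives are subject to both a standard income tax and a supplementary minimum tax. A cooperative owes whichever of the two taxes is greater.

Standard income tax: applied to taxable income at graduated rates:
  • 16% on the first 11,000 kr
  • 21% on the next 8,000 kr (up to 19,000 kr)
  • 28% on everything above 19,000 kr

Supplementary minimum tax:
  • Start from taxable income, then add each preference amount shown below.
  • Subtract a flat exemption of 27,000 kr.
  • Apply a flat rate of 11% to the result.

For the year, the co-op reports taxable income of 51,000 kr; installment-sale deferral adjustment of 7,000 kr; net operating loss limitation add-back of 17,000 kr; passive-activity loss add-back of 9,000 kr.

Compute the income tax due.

12,400 kr

Standard income tax:
  11,000 kr × 16% = 1,760 kr
  8,000 kr × 21% = 1,680 kr
  32,000 kr × 28% = 8,960 kr
  → 12,400 kr

Supplementary minimum tax:
  Adjusted income: 51,000 kr + 7,000 kr + 17,000 kr + 9,000 kr = 84,000 kr
  Less exemption 27,000 kr → base 57,000 kr
  57,000 kr × 11% = 6,270 kr

12,400 kr > 6,270 kr, so the standard income tax governs.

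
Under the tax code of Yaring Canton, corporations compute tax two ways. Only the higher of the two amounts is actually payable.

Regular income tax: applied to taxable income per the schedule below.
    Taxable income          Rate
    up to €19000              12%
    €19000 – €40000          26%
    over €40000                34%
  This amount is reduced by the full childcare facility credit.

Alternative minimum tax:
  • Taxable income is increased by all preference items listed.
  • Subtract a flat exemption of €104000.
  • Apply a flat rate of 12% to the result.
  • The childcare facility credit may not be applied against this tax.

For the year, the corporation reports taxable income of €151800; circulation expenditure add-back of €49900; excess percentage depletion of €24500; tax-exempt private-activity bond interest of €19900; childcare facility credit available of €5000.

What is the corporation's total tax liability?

Alternative minimum tax:
  Adjusted income: €151800 + €49900 + €24500 + €19900 = €246100
  Less exemption €104000 → base €142100
  €142100 × 12% = €17052

Regular income tax:
  €19000 × 12% = €2280
  €21000 × 26% = €5460
  €111800 × 34% = €38012
  → €45752
  Less childcare facility credit €5000 → €40752

€40752 > €17052, so the regular income tax governs.

€40752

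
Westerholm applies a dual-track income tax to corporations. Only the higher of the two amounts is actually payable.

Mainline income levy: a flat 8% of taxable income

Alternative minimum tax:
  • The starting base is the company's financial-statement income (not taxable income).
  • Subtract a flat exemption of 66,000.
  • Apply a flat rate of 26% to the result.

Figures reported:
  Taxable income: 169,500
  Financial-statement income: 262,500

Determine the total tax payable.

51,090

Mainline income levy:
  169,500 × 8% = 13,560

Alternative minimum tax:
  Base (financial-statement income): 262,500
  Less exemption 66,000 → base 196,500
  196,500 × 26% = 51,090

51,090 > 13,560, so the alternative minimum tax is the binding amount.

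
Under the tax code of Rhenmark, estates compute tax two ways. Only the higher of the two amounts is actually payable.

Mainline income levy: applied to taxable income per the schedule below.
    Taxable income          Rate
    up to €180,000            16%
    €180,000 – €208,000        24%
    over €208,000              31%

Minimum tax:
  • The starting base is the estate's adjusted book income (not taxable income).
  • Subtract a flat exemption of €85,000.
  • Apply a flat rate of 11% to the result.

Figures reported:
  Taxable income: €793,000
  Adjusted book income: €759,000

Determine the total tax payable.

Mainline income levy:
  €180,000 × 16% = €28,800
  €28,000 × 24% = €6,720
  €585,000 × 31% = €181,350
  → €216,870

Minimum tax:
  Base (adjusted book income): €759,000
  Less exemption €85,000 → base €674,000
  €674,000 × 11% = €74,140

€216,870 > €74,140, so the mainline income levy governs.

€216,870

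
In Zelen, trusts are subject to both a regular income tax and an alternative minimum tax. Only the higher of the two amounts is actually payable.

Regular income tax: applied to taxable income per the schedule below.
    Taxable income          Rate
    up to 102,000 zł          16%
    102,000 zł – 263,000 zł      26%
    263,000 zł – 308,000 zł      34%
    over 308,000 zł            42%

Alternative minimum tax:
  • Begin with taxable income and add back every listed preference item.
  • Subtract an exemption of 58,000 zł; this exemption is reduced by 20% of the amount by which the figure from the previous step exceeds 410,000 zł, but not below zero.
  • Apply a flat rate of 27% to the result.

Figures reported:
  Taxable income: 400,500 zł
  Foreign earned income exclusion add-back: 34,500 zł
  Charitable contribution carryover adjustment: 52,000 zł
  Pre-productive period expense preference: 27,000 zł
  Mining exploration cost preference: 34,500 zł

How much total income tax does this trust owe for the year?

139,914 zł

Regular income tax:
  102,000 zł × 16% = 16,320 zł
  161,000 zł × 26% = 41,860 zł
  45,000 zł × 34% = 15,300 zł
  92,500 zł × 42% = 38,850 zł
  → 112,330 zł

Alternative minimum tax:
  Adjusted income: 400,500 zł + 34,500 zł + 52,000 zł + 27,000 zł + 34,500 zł = 548,500 zł
  Exemption: 58,000 zł − 20% × (548,500 zł − 410,000 zł) = 58,000 zł − 27,700 zł = 30,300 zł
  Base: 548,500 zł − 30,300 zł = 518,200 zł
  518,200 zł × 27% = 139,914 zł

139,914 zł > 112,330 zł, so the alternative minimum tax is the binding amount.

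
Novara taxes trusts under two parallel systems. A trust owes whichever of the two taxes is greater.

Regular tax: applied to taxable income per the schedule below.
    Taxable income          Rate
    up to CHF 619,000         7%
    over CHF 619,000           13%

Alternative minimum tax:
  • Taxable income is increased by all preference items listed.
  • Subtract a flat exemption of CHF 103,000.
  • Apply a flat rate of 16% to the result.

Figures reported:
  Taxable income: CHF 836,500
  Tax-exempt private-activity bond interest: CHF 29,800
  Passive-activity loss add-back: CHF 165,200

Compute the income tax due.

CHF 148,560

Alternative minimum tax:
  Adjusted income: CHF 836,500 + CHF 29,800 + CHF 165,200 = CHF 1,031,500
  Less exemption CHF 103,000 → base CHF 928,500
  CHF 928,500 × 16% = CHF 148,560

Regular tax:
  CHF 619,000 × 7% = CHF 43,330
  CHF 217,500 × 13% = CHF 28,275
  → CHF 71,605

CHF 148,560 > CHF 71,605, so the alternative minimum tax is the binding amount.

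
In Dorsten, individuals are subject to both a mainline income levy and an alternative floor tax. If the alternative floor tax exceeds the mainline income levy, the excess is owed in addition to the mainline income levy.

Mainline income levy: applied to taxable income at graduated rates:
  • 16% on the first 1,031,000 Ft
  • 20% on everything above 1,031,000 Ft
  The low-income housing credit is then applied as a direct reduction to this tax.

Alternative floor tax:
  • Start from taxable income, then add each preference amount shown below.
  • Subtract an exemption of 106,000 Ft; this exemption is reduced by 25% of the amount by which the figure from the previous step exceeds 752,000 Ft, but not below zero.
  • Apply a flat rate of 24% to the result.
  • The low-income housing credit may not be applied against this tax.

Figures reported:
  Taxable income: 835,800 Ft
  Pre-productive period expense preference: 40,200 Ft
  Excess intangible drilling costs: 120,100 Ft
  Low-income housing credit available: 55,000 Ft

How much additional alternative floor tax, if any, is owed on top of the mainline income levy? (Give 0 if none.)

149,542 Ft

Mainline income levy:
  835,800 Ft × 16% = 133,728 Ft
  Less low-income housing credit 55,000 Ft → 78,728 Ft

Alternative floor tax:
  Adjusted income: 835,800 Ft + 40,200 Ft + 120,100 Ft = 996,100 Ft
  Exemption: 106,000 Ft − 25% × (996,100 Ft − 752,000 Ft) = 106,000 Ft − 61,025 Ft = 44,975 Ft
  Base: 996,100 Ft − 44,975 Ft = 951,125 Ft
  951,125 Ft × 24% = 228,270 Ft

Excess of alternative floor tax over mainline income levy: 228,270 Ft − 78,728 Ft = 149,542 Ft.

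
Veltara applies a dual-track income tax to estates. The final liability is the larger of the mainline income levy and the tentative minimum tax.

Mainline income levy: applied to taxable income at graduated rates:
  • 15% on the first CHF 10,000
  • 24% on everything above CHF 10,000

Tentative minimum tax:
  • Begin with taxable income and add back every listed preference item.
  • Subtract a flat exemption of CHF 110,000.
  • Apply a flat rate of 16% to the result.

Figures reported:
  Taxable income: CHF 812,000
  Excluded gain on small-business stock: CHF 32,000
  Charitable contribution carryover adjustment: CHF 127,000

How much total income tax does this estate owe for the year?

CHF 193,980

Tentative minimum tax:
  Adjusted income: CHF 812,000 + CHF 32,000 + CHF 127,000 = CHF 971,000
  Less exemption CHF 110,000 → base CHF 861,000
  CHF 861,000 × 16% = CHF 137,760

Mainline income levy:
  CHF 10,000 × 15% = CHF 1,500
  CHF 802,000 × 24% = CHF 192,480
  → CHF 193,980

CHF 193,980 > CHF 137,760, so the mainline income levy governs.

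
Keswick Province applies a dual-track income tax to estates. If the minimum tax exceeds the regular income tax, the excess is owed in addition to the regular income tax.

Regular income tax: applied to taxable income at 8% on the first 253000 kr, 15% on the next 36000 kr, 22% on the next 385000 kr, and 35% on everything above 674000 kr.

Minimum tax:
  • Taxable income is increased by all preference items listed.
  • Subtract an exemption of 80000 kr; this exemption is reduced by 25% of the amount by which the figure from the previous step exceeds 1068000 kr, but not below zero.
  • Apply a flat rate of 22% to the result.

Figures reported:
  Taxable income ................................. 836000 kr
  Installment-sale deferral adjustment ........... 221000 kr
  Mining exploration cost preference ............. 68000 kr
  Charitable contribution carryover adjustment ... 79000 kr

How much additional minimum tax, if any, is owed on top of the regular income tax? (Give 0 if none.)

Regular income tax:
  253000 kr × 8% = 20240 kr
  36000 kr × 15% = 5400 kr
  385000 kr × 22% = 84700 kr
  162000 kr × 35% = 56700 kr
  → 167040 kr

Minimum tax:
  Adjusted income: 836000 kr + 221000 kr + 68000 kr + 79000 kr = 1204000 kr
  Exemption: 80000 kr − 25% × (1204000 kr − 1068000 kr) = 80000 kr − 34000 kr = 46000 kr
  Base: 1204000 kr − 46000 kr = 1158000 kr
  1158000 kr × 22% = 254760 kr

Excess of minimum tax over regular income tax: 254760 kr − 167040 kr = 87720 kr.

87720 kr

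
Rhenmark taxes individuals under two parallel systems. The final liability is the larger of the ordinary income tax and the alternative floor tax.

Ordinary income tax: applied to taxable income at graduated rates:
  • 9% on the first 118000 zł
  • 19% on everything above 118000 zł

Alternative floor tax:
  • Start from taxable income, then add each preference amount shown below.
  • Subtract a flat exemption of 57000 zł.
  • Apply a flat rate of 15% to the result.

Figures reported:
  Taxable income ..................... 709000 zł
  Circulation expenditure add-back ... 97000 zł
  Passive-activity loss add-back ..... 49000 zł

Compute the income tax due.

122910 zł

Alternative floor tax:
  Adjusted income: 709000 zł + 97000 zł + 49000 zł = 855000 zł
  Less exemption 57000 zł → base 798000 zł
  798000 zł × 15% = 119700 zł

Ordinary income tax:
  118000 zł × 9% = 10620 zł
  591000 zł × 19% = 112290 zł
  → 122910 zł

122910 zł > 119700 zł, so the ordinary income tax governs.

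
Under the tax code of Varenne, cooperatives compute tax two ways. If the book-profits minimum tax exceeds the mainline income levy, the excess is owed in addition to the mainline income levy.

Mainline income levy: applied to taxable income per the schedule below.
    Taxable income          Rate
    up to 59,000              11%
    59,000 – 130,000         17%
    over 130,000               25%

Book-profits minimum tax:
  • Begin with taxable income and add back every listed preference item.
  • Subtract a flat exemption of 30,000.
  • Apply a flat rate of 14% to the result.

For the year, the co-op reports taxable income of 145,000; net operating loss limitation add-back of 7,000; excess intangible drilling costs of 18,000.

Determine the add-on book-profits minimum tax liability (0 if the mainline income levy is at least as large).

Book-profits minimum tax:
  Adjusted income: 145,000 + 7,000 + 18,000 = 170,000
  Less exemption 30,000 → base 140,000
  140,000 × 14% = 19,600

Mainline income levy:
  59,000 × 11% = 6,490
  71,000 × 17% = 12,070
  15,000 × 25% = 3,750
  → 22,310

19,600 ≤ 22,310, so no add-on is due.

0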